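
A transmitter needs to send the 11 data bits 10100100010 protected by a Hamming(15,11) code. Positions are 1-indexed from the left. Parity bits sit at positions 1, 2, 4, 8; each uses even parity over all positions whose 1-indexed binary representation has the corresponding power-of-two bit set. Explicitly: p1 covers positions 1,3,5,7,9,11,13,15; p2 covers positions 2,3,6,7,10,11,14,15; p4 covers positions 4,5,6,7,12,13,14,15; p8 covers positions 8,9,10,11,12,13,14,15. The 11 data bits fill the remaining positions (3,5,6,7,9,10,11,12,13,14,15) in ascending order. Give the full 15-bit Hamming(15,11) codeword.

Place data bits at non-power-of-two positions: b3=1, b5=0, b6=1, b7=0, b9=0, b10=1, b11=0, b12=0, b13=0, b14=1, b15=0.
p1 = XOR of data positions {3,5,7,9,11,13,15} = 1⊕0⊕0⊕0⊕0⊕0⊕0 = 1
p2 = XOR of data positions {3,6,7,10,11,14,15} = 1⊕1⊕0⊕1⊕0⊕1⊕0 = 0
p4 = XOR of data positions {5,6,7,12,13,14,15} = 0⊕1⊕0⊕0⊕0⊕1⊕0 = 0
p8 = XOR of data positions {9,10,11,12,13,14,15} = 0⊕1⊕0⊕0⊕0⊕1⊕0 = 0
Codeword b1..b15 = 101001000100010

101001000100010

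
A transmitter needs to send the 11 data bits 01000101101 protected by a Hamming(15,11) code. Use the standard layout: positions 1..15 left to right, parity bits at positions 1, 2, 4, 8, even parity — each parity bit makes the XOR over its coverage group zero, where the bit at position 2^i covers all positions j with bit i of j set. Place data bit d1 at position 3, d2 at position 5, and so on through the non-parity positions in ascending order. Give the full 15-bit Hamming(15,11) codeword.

Place data bits at non-power-of-two positions: b3=0, b5=1, b6=0, b7=0, b9=0, b10=1, b11=0, b12=1, b13=1, b14=0, b15=1.
p1 = XOR of data positions {3,5,7,9,11,13,15} = 0⊕1⊕0⊕0⊕0⊕1⊕1 = 1
p2 = XOR of data positions {3,6,7,10,11,14,15} = 0⊕0⊕0⊕1⊕0⊕0⊕1 = 0
p4 = XOR of data positions {5,6,7,12,13,14,15} = 1⊕0⊕0⊕1⊕1⊕0⊕1 = 0
p8 = XOR of data positions {9,10,11,12,13,14,15} = 0⊕1⊕0⊕1⊕1⊕0⊕1 = 0
Codeword b1..b15 = 100010000101101

100010000101101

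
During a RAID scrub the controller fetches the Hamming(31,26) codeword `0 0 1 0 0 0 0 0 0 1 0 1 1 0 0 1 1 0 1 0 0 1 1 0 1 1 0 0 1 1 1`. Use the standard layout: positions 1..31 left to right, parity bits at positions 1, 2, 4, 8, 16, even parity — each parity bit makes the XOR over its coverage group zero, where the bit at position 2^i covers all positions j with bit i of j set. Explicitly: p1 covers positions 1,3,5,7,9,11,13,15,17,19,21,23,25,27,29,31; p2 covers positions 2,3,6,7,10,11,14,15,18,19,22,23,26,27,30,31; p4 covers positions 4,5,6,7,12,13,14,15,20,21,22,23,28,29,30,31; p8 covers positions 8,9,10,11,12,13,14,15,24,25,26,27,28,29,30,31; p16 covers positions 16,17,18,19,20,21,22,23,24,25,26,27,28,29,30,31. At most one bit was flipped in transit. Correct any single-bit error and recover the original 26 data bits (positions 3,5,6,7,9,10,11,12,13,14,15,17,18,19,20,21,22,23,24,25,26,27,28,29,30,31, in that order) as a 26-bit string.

10000101100101001101100111

s1: b1⊕b3⊕b5⊕b7⊕b9⊕b11⊕b13⊕b15⊕b17⊕b19⊕b21⊕b23⊕b25⊕b27⊕b29⊕b31 = 0⊕1⊕0⊕0⊕0⊕0⊕1⊕0⊕1⊕1⊕0⊕1⊕1⊕0⊕1⊕1 = 0
s2: b2⊕b3⊕b6⊕b7⊕b10⊕b11⊕b14⊕b15⊕b18⊕b19⊕b22⊕b23⊕b26⊕b27⊕b30⊕b31 = 0⊕1⊕0⊕0⊕1⊕0⊕0⊕0⊕0⊕1⊕1⊕1⊕1⊕0⊕1⊕1 = 0
s4: b4⊕b5⊕b6⊕b7⊕b12⊕b13⊕b14⊕b15⊕b20⊕b21⊕b22⊕b23⊕b28⊕b29⊕b30⊕b31 = 0⊕0⊕0⊕0⊕1⊕1⊕0⊕0⊕0⊕0⊕1⊕1⊕0⊕1⊕1⊕1 = 1
s8: b8⊕b9⊕b10⊕b11⊕b12⊕b13⊕b14⊕b15⊕b24⊕b25⊕b26⊕b27⊕b28⊕b29⊕b30⊕b31 = 0⊕0⊕1⊕0⊕1⊕1⊕0⊕0⊕0⊕1⊕1⊕0⊕0⊕1⊕1⊕1 = 0
s16: b16⊕b17⊕b18⊕b19⊕b20⊕b21⊕b22⊕b23⊕b24⊕b25⊕b26⊕b27⊕b28⊕b29⊕b30⊕b31 = 1⊕1⊕0⊕1⊕0⊕0⊕1⊕1⊕0⊕1⊕1⊕0⊕0⊕1⊕1⊕1 = 0
Syndrome (s16...s1) = 00100 → position 4.
Flip bit 4: corrected codeword = 0011000001011001101001101100111
Data bits at positions 3,5,6,7,9,10,11,12,13,14,15,17,18,19,20,21,22,23,24,25,26,27,28,29,30,31: 10000101100101001101100111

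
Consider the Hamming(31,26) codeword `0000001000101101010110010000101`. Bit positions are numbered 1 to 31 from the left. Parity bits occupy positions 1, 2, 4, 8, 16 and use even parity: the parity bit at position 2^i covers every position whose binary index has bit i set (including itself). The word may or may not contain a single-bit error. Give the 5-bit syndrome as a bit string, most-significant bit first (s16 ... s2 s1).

s1: b1⊕b3⊕b5⊕b7⊕b9⊕b11⊕b13⊕b15⊕b17⊕b19⊕b21⊕b23⊕b25⊕b27⊕b29⊕b31 = 0⊕0⊕0⊕1⊕0⊕1⊕1⊕0⊕0⊕0⊕1⊕0⊕0⊕0⊕1⊕1 = 0
s2: b2⊕b3⊕b6⊕b7⊕b10⊕b11⊕b14⊕b15⊕b18⊕b19⊕b22⊕b23⊕b26⊕b27⊕b30⊕b31 = 0⊕0⊕0⊕1⊕0⊕1⊕1⊕0⊕1⊕0⊕0⊕0⊕0⊕0⊕0⊕1 = 1
s4: b4⊕b5⊕b6⊕b7⊕b12⊕b13⊕b14⊕b15⊕b20⊕b21⊕b22⊕b23⊕b28⊕b29⊕b30⊕b31 = 0⊕0⊕0⊕1⊕0⊕1⊕1⊕0⊕1⊕1⊕0⊕0⊕0⊕1⊕0⊕1 = 1
s8: b8⊕b9⊕b10⊕b11⊕b12⊕b13⊕b14⊕b15⊕b24⊕b25⊕b26⊕b27⊕b28⊕b29⊕b30⊕b31 = 0⊕0⊕0⊕1⊕0⊕1⊕1⊕0⊕1⊕0⊕0⊕0⊕0⊕1⊕0⊕1 = 0
s16: b16⊕b17⊕b18⊕b19⊕b20⊕b21⊕b22⊕b23⊕b24⊕b25⊕b26⊕b27⊕b28⊕b29⊕b30⊕b31 = 1⊕0⊕1⊕0⊕1⊕1⊕0⊕0⊕1⊕0⊕0⊕0⊕0⊕1⊕0⊕1 = 1
Syndrome (s16...s1) = 10110 → position 22.

10110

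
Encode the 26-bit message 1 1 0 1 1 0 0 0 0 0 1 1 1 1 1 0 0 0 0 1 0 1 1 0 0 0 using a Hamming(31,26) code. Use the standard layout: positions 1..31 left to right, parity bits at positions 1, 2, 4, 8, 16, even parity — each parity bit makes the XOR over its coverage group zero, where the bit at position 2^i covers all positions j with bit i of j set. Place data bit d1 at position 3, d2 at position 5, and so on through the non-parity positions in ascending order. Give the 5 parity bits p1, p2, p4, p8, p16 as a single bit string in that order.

Place data bits at non-power-of-two positions: b3=1, b5=1, b6=0, b7=1, b9=1, b10=0, b11=0, b12=0, b13=0, b14=0, b15=1, b17=1, b18=1, b19=1, b20=1, b21=0, b22=0, b23=0, b24=0, b25=1, b26=0, b27=1, b28=1, b29=0, b30=0, b31=0.
p1 = XOR of data positions {3,5,7,9,11,13,15,17,19,21,23,25,27,29,31} = 1⊕1⊕1⊕1⊕0⊕0⊕1⊕1⊕1⊕0⊕0⊕1⊕1⊕0⊕0 = 1
p2 = XOR of data positions {3,6,7,10,11,14,15,18,19,22,23,26,27,30,31} = 1⊕0⊕1⊕0⊕0⊕0⊕1⊕1⊕1⊕0⊕0⊕0⊕1⊕0⊕0 = 0
p4 = XOR of data positions {5,6,7,12,13,14,15,20,21,22,23,28,29,30,31} = 1⊕0⊕1⊕0⊕0⊕0⊕1⊕1⊕0⊕0⊕0⊕1⊕0⊕0⊕0 = 1
p8 = XOR of data positions {9,10,11,12,13,14,15,24,25,26,27,28,29,30,31} = 1⊕0⊕0⊕0⊕0⊕0⊕1⊕0⊕1⊕0⊕1⊕1⊕0⊕0⊕0 = 1
p16 = XOR of data positions {17,18,19,20,21,22,23,24,25,26,27,28,29,30,31} = 1⊕1⊕1⊕1⊕0⊕0⊕0⊕0⊕1⊕0⊕1⊕1⊕0⊕0⊕0 = 1
Parity bits p1,p2,p4,p8,p16 = 10111

10111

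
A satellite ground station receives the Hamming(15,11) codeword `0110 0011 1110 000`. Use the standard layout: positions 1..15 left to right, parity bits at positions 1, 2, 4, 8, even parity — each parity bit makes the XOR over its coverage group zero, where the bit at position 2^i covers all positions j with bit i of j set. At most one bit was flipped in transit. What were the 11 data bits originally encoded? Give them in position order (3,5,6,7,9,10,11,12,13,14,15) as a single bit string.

10111110000

s1: b1⊕b3⊕b5⊕b7⊕b9⊕b11⊕b13⊕b15 = 0⊕1⊕0⊕1⊕1⊕1⊕0⊕0 = 0
s2: b2⊕b3⊕b6⊕b7⊕b10⊕b11⊕b14⊕b15 = 1⊕1⊕0⊕1⊕1⊕1⊕0⊕0 = 1
s4: b4⊕b5⊕b6⊕b7⊕b12⊕b13⊕b14⊕b15 = 0⊕0⊕0⊕1⊕0⊕0⊕0⊕0 = 1
s8: b8⊕b9⊕b10⊕b11⊕b12⊕b13⊕b14⊕b15 = 1⊕1⊕1⊕1⊕0⊕0⊕0⊕0 = 0
Syndrome (s8...s1) = 0110 → position 6.
Flip bit 6: corrected codeword = 011001111110000
Data bits at positions 3,5,6,7,9,10,11,12,13,14,15: 10111110000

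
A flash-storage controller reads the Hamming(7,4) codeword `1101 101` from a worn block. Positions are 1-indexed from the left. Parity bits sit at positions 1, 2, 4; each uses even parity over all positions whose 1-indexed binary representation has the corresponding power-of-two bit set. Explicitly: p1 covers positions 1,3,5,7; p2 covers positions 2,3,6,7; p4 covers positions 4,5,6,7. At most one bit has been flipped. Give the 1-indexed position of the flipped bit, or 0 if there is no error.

s1: b1⊕b3⊕b5⊕b7 = 1⊕0⊕1⊕1 = 1
s2: b2⊕b3⊕b6⊕b7 = 1⊕0⊕0⊕1 = 0
s4: b4⊕b5⊕b6⊕b7 = 1⊕1⊕0⊕1 = 1
Syndrome (s4...s1) = 101 → position 5.

5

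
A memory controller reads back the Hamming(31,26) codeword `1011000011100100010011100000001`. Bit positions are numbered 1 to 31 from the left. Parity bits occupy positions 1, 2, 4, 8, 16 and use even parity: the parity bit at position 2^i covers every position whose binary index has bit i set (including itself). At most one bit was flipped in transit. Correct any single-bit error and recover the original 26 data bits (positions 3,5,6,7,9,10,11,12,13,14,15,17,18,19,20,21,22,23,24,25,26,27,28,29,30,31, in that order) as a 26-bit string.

s1: b1⊕b3⊕b5⊕b7⊕b9⊕b11⊕b13⊕b15⊕b17⊕b19⊕b21⊕b23⊕b25⊕b27⊕b29⊕b31 = 1⊕1⊕0⊕0⊕1⊕1⊕0⊕0⊕0⊕0⊕1⊕1⊕0⊕0⊕0⊕1 = 1
s2: b2⊕b3⊕b6⊕b7⊕b10⊕b11⊕b14⊕b15⊕b18⊕b19⊕b22⊕b23⊕b26⊕b27⊕b30⊕b31 = 0⊕1⊕0⊕0⊕1⊕1⊕1⊕0⊕1⊕0⊕1⊕1⊕0⊕0⊕0⊕1 = 0
s4: b4⊕b5⊕b6⊕b7⊕b12⊕b13⊕b14⊕b15⊕b20⊕b21⊕b22⊕b23⊕b28⊕b29⊕b30⊕b31 = 1⊕0⊕0⊕0⊕0⊕0⊕1⊕0⊕0⊕1⊕1⊕1⊕0⊕0⊕0⊕1 = 0
s8: b8⊕b9⊕b10⊕b11⊕b12⊕b13⊕b14⊕b15⊕b24⊕b25⊕b26⊕b27⊕b28⊕b29⊕b30⊕b31 = 0⊕1⊕1⊕1⊕0⊕0⊕1⊕0⊕0⊕0⊕0⊕0⊕0⊕0⊕0⊕1 = 1
s16: b16⊕b17⊕b18⊕b19⊕b20⊕b21⊕b22⊕b23⊕b24⊕b25⊕b26⊕b27⊕b28⊕b29⊕b30⊕b31 = 0⊕0⊕1⊕0⊕0⊕1⊕1⊕1⊕0⊕0⊕0⊕0⊕0⊕0⊕0⊕1 = 1
Syndrome (s16...s1) = 11001 → position 25.
Flip bit 25: corrected codeword = 1011000011100100010011101000001
Data bits at positions 3,5,6,7,9,10,11,12,13,14,15,17,18,19,20,21,22,23,24,25,26,27,28,29,30,31: 10001110010010011101000001

10001110010010011101000001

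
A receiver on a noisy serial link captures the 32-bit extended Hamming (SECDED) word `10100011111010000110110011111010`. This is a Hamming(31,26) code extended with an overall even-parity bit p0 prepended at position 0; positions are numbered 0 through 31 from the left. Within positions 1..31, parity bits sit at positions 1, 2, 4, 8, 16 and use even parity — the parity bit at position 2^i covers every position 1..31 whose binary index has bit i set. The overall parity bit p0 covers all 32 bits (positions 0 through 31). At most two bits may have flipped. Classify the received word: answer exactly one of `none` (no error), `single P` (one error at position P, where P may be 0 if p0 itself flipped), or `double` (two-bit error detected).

s1: b1⊕b3⊕b5⊕b7⊕b9⊕b11⊕b13⊕b15⊕b17⊕b19⊕b21⊕b23⊕b25⊕b27⊕b29⊕b31 = 0⊕0⊕0⊕1⊕1⊕0⊕0⊕0⊕1⊕0⊕1⊕0⊕1⊕1⊕0⊕0 = 0
s2: b2⊕b3⊕b6⊕b7⊕b10⊕b11⊕b14⊕b15⊕b18⊕b19⊕b22⊕b23⊕b26⊕b27⊕b30⊕b31 = 1⊕0⊕1⊕1⊕1⊕0⊕0⊕0⊕1⊕0⊕0⊕0⊕1⊕1⊕1⊕0 = 0
s4: b4⊕b5⊕b6⊕b7⊕b12⊕b13⊕b14⊕b15⊕b20⊕b21⊕b22⊕b23⊕b28⊕b29⊕b30⊕b31 = 0⊕0⊕1⊕1⊕1⊕0⊕0⊕0⊕1⊕1⊕0⊕0⊕1⊕0⊕1⊕0 = 1
s8: b8⊕b9⊕b10⊕b11⊕b12⊕b13⊕b14⊕b15⊕b24⊕b25⊕b26⊕b27⊕b28⊕b29⊕b30⊕b31 = 1⊕1⊕1⊕0⊕1⊕0⊕0⊕0⊕1⊕1⊕1⊕1⊕1⊕0⊕1⊕0 = 0
s16: b16⊕b17⊕b18⊕b19⊕b20⊕b21⊕b22⊕b23⊕b24⊕b25⊕b26⊕b27⊕b28⊕b29⊕b30⊕b31 = 0⊕1⊕1⊕0⊕1⊕1⊕0⊕0⊕1⊕1⊕1⊕1⊕1⊕0⊕1⊕0 = 0
Syndrome (s16...s1) = 00100 → position 4.
Overall parity (XOR of all 32 bits, including p0): 1⊕0⊕1⊕0⊕0⊕0⊕1⊕1⊕1⊕1⊕1⊕0⊕1⊕0⊕0⊕0⊕0⊕1⊕1⊕0⊕1⊕1⊕0⊕0⊕1⊕1⊕1⊕1⊕1⊕0⊕1⊕0 = 0
Overall=0, syndrome position=4 → double-bit error detected (uncorrectable).

double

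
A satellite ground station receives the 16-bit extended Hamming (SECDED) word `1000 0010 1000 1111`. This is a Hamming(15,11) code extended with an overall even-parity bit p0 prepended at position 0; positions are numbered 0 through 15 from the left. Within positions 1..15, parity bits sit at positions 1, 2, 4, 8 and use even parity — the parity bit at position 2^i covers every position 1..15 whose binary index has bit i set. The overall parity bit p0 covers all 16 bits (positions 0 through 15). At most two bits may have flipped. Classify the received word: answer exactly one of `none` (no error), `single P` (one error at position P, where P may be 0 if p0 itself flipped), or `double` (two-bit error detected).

single 14

s1: b1⊕b3⊕b5⊕b7⊕b9⊕b11⊕b13⊕b15 = 0⊕0⊕0⊕0⊕0⊕0⊕1⊕1 = 0
s2: b2⊕b3⊕b6⊕b7⊕b10⊕b11⊕b14⊕b15 = 0⊕0⊕1⊕0⊕0⊕0⊕1⊕1 = 1
s4: b4⊕b5⊕b6⊕b7⊕b12⊕b13⊕b14⊕b15 = 0⊕0⊕1⊕0⊕1⊕1⊕1⊕1 = 1
s8: b8⊕b9⊕b10⊕b11⊕b12⊕b13⊕b14⊕b15 = 1⊕0⊕0⊕0⊕1⊕1⊕1⊕1 = 1
Syndrome (s8...s1) = 1110 → position 14.
Overall parity (XOR of all 16 bits, including p0): 1⊕0⊕0⊕0⊕0⊕0⊕1⊕0⊕1⊕0⊕0⊕0⊕1⊕1⊕1⊕1 = 1
Overall=1, syndrome position=14 → single-bit error at position 14.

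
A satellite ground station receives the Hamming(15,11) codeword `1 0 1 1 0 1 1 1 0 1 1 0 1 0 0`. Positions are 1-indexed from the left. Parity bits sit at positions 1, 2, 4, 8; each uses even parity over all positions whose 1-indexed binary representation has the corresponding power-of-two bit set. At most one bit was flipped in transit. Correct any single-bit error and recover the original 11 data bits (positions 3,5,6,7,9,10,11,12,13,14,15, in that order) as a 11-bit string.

00110110100

s1: b1⊕b3⊕b5⊕b7⊕b9⊕b11⊕b13⊕b15 = 1⊕1⊕0⊕1⊕0⊕1⊕1⊕0 = 1
s2: b2⊕b3⊕b6⊕b7⊕b10⊕b11⊕b14⊕b15 = 0⊕1⊕1⊕1⊕1⊕1⊕0⊕0 = 1
s4: b4⊕b5⊕b6⊕b7⊕b12⊕b13⊕b14⊕b15 = 1⊕0⊕1⊕1⊕0⊕1⊕0⊕0 = 0
s8: b8⊕b9⊕b10⊕b11⊕b12⊕b13⊕b14⊕b15 = 1⊕0⊕1⊕1⊕0⊕1⊕0⊕0 = 0
Syndrome (s8...s1) = 0011 → position 3.
Flip bit 3: corrected codeword = 100101110110100
Data bits at positions 3,5,6,7,9,10,11,12,13,14,15: 00110110100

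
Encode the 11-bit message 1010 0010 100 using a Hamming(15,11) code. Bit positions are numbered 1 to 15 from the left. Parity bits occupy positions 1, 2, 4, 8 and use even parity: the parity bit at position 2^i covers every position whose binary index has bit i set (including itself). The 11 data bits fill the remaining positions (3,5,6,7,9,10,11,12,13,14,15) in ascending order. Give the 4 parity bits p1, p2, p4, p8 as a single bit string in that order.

Place data bits at non-power-of-two positions: b3=1, b5=0, b6=1, b7=0, b9=0, b10=0, b11=1, b12=0, b13=1, b14=0, b15=0.
p1 = XOR of data positions {3,5,7,9,11,13,15} = 1⊕0⊕0⊕0⊕1⊕1⊕0 = 1
p2 = XOR of data positions {3,6,7,10,11,14,15} = 1⊕1⊕0⊕0⊕1⊕0⊕0 = 1
p4 = XOR of data positions {5,6,7,12,13,14,15} = 0⊕1⊕0⊕0⊕1⊕0⊕0 = 0
p8 = XOR of data positions {9,10,11,12,13,14,15} = 0⊕0⊕1⊕0⊕1⊕0⊕0 = 0
Parity bits p1,p2,p4,p8 = 1100

1100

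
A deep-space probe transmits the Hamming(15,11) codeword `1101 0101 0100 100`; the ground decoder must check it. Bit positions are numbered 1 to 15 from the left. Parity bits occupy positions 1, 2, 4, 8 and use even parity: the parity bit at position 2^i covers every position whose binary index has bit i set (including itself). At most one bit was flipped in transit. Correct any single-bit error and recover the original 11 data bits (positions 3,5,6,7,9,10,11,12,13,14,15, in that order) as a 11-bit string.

00100100110

s1: b1⊕b3⊕b5⊕b7⊕b9⊕b11⊕b13⊕b15 = 1⊕0⊕0⊕0⊕0⊕0⊕1⊕0 = 0
s2: b2⊕b3⊕b6⊕b7⊕b10⊕b11⊕b14⊕b15 = 1⊕0⊕1⊕0⊕1⊕0⊕0⊕0 = 1
s4: b4⊕b5⊕b6⊕b7⊕b12⊕b13⊕b14⊕b15 = 1⊕0⊕1⊕0⊕0⊕1⊕0⊕0 = 1
s8: b8⊕b9⊕b10⊕b11⊕b12⊕b13⊕b14⊕b15 = 1⊕0⊕1⊕0⊕0⊕1⊕0⊕0 = 1
Syndrome (s8...s1) = 1110 → position 14.
Flip bit 14: corrected codeword = 110101010100110
Data bits at positions 3,5,6,7,9,10,11,12,13,14,15: 00100100110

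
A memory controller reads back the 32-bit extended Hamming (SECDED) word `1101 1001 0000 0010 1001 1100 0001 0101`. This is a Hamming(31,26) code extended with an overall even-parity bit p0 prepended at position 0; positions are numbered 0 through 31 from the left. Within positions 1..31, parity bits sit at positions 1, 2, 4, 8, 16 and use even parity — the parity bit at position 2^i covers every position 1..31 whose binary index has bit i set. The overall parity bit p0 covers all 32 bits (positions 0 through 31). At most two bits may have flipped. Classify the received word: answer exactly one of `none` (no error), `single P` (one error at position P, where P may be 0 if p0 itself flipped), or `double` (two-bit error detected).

s1: b1⊕b3⊕b5⊕b7⊕b9⊕b11⊕b13⊕b15⊕b17⊕b19⊕b21⊕b23⊕b25⊕b27⊕b29⊕b31 = 1⊕1⊕0⊕1⊕0⊕0⊕0⊕0⊕0⊕1⊕1⊕0⊕0⊕1⊕1⊕1 = 0
s2: b2⊕b3⊕b6⊕b7⊕b10⊕b11⊕b14⊕b15⊕b18⊕b19⊕b22⊕b23⊕b26⊕b27⊕b30⊕b31 = 0⊕1⊕0⊕1⊕0⊕0⊕1⊕0⊕0⊕1⊕0⊕0⊕0⊕1⊕0⊕1 = 0
s4: b4⊕b5⊕b6⊕b7⊕b12⊕b13⊕b14⊕b15⊕b20⊕b21⊕b22⊕b23⊕b28⊕b29⊕b30⊕b31 = 1⊕0⊕0⊕1⊕0⊕0⊕1⊕0⊕1⊕1⊕0⊕0⊕0⊕1⊕0⊕1 = 1
s8: b8⊕b9⊕b10⊕b11⊕b12⊕b13⊕b14⊕b15⊕b24⊕b25⊕b26⊕b27⊕b28⊕b29⊕b30⊕b31 = 0⊕0⊕0⊕0⊕0⊕0⊕1⊕0⊕0⊕0⊕0⊕1⊕0⊕1⊕0⊕1 = 0
s16: b16⊕b17⊕b18⊕b19⊕b20⊕b21⊕b22⊕b23⊕b24⊕b25⊕b26⊕b27⊕b28⊕b29⊕b30⊕b31 = 1⊕0⊕0⊕1⊕1⊕1⊕0⊕0⊕0⊕0⊕0⊕1⊕0⊕1⊕0⊕1 = 1
Syndrome (s16...s1) = 10100 → position 20.
Overall parity (XOR of all 32 bits, including p0): 1⊕1⊕0⊕1⊕1⊕0⊕0⊕1⊕0⊕0⊕0⊕0⊕0⊕0⊕1⊕0⊕1⊕0⊕0⊕1⊕1⊕1⊕0⊕0⊕0⊕0⊕0⊕1⊕0⊕1⊕0⊕1 = 1
Overall=1, syndrome position=20 → single-bit error at position 20.

single 20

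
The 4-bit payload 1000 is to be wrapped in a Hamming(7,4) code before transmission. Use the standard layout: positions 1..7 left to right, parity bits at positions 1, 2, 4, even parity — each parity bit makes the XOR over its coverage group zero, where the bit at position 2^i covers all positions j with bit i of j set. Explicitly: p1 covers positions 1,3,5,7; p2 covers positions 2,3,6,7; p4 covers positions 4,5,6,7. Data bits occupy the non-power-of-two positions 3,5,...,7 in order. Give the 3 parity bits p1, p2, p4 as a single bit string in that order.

Place data bits at non-power-of-two positions: b3=1, b5=0, b6=0, b7=0.
p1 = XOR of data positions {3,5,7} = 1⊕0⊕0 = 1
p2 = XOR of data positions {3,6,7} = 1⊕0⊕0 = 1
p4 = XOR of data positions {5,6,7} = 0⊕0⊕0 = 0
Parity bits p1,p2,p4 = 110

110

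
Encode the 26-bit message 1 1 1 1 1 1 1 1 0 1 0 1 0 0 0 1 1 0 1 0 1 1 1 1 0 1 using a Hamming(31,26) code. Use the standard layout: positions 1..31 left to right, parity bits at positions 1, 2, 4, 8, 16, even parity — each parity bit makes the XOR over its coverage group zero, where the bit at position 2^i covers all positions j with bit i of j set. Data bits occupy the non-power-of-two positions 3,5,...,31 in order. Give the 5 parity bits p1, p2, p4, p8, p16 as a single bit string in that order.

00011

Place data bits at non-power-of-two positions: b3=1, b5=1, b6=1, b7=1, b9=1, b10=1, b11=1, b12=1, b13=0, b14=1, b15=0, b17=1, b18=0, b19=0, b20=0, b21=1, b22=1, b23=0, b24=1, b25=0, b26=1, b27=1, b28=1, b29=1, b30=0, b31=1.
p1 = XOR of data positions {3,5,7,9,11,13,15,17,19,21,23,25,27,29,31} = 1⊕1⊕1⊕1⊕1⊕0⊕0⊕1⊕0⊕1⊕0⊕0⊕1⊕1⊕1 = 0
p2 = XOR of data positions {3,6,7,10,11,14,15,18,19,22,23,26,27,30,31} = 1⊕1⊕1⊕1⊕1⊕1⊕0⊕0⊕0⊕1⊕0⊕1⊕1⊕0⊕1 = 0
p4 = XOR of data positions {5,6,7,12,13,14,15,20,21,22,23,28,29,30,31} = 1⊕1⊕1⊕1⊕0⊕1⊕0⊕0⊕1⊕1⊕0⊕1⊕1⊕0⊕1 = 0
p8 = XOR of data positions {9,10,11,12,13,14,15,24,25,26,27,28,29,30,31} = 1⊕1⊕1⊕1⊕0⊕1⊕0⊕1⊕0⊕1⊕1⊕1⊕1⊕0⊕1 = 1
p16 = XOR of data positions {17,18,19,20,21,22,23,24,25,26,27,28,29,30,31} = 1⊕0⊕0⊕0⊕1⊕1⊕0⊕1⊕0⊕1⊕1⊕1⊕1⊕0⊕1 = 1
Parity bits p1,p2,p4,p8,p16 = 00011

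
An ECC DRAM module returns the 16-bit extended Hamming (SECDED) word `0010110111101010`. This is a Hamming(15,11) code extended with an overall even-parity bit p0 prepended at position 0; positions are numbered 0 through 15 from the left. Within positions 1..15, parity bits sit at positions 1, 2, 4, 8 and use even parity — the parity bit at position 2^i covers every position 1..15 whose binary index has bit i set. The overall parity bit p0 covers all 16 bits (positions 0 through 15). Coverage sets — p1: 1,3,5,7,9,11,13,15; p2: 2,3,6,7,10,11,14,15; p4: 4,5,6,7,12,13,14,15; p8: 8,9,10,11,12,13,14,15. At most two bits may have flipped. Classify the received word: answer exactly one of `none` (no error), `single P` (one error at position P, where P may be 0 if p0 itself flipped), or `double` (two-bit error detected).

s1: b1⊕b3⊕b5⊕b7⊕b9⊕b11⊕b13⊕b15 = 0⊕0⊕1⊕1⊕1⊕0⊕0⊕0 = 1
s2: b2⊕b3⊕b6⊕b7⊕b10⊕b11⊕b14⊕b15 = 1⊕0⊕0⊕1⊕1⊕0⊕1⊕0 = 0
s4: b4⊕b5⊕b6⊕b7⊕b12⊕b13⊕b14⊕b15 = 1⊕1⊕0⊕1⊕1⊕0⊕1⊕0 = 1
s8: b8⊕b9⊕b10⊕b11⊕b12⊕b13⊕b14⊕b15 = 1⊕1⊕1⊕0⊕1⊕0⊕1⊕0 = 1
Syndrome (s8...s1) = 1101 → position 13.
Overall parity (XOR of all 16 bits, including p0): 0⊕0⊕1⊕0⊕1⊕1⊕0⊕1⊕1⊕1⊕1⊕0⊕1⊕0⊕1⊕0 = 1
Overall=1, syndrome position=13 → single-bit error at position 13.

single 13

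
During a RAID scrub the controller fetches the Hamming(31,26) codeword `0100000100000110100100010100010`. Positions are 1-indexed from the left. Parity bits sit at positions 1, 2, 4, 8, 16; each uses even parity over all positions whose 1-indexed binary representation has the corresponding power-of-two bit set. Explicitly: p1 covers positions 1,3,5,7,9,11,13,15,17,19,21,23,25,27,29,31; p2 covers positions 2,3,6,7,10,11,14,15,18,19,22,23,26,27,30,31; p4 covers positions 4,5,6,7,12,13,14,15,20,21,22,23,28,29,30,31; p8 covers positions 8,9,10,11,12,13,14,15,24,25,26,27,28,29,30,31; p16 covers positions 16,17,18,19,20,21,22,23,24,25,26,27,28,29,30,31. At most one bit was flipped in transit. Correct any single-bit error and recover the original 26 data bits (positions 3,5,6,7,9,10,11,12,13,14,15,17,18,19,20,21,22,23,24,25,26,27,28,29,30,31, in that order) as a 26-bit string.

s1: b1⊕b3⊕b5⊕b7⊕b9⊕b11⊕b13⊕b15⊕b17⊕b19⊕b21⊕b23⊕b25⊕b27⊕b29⊕b31 = 0⊕0⊕0⊕0⊕0⊕0⊕0⊕1⊕1⊕0⊕0⊕0⊕0⊕0⊕0⊕0 = 0
s2: b2⊕b3⊕b6⊕b7⊕b10⊕b11⊕b14⊕b15⊕b18⊕b19⊕b22⊕b23⊕b26⊕b27⊕b30⊕b31 = 1⊕0⊕0⊕0⊕0⊕0⊕1⊕1⊕0⊕0⊕0⊕0⊕1⊕0⊕1⊕0 = 1
s4: b4⊕b5⊕b6⊕b7⊕b12⊕b13⊕b14⊕b15⊕b20⊕b21⊕b22⊕b23⊕b28⊕b29⊕b30⊕b31 = 0⊕0⊕0⊕0⊕0⊕0⊕1⊕1⊕1⊕0⊕0⊕0⊕0⊕0⊕1⊕0 = 0
s8: b8⊕b9⊕b10⊕b11⊕b12⊕b13⊕b14⊕b15⊕b24⊕b25⊕b26⊕b27⊕b28⊕b29⊕b30⊕b31 = 1⊕0⊕0⊕0⊕0⊕0⊕1⊕1⊕1⊕0⊕1⊕0⊕0⊕0⊕1⊕0 = 0
s16: b16⊕b17⊕b18⊕b19⊕b20⊕b21⊕b22⊕b23⊕b24⊕b25⊕b26⊕b27⊕b28⊕b29⊕b30⊕b31 = 0⊕1⊕0⊕0⊕1⊕0⊕0⊕0⊕1⊕0⊕1⊕0⊕0⊕0⊕1⊕0 = 1
Syndrome (s16...s1) = 10010 → position 18.
Flip bit 18: corrected codeword = 0100000100000110110100010100010
Data bits at positions 3,5,6,7,9,10,11,12,13,14,15,17,18,19,20,21,22,23,24,25,26,27,28,29,30,31: 00000000011110100010100010

00000000011110100010100010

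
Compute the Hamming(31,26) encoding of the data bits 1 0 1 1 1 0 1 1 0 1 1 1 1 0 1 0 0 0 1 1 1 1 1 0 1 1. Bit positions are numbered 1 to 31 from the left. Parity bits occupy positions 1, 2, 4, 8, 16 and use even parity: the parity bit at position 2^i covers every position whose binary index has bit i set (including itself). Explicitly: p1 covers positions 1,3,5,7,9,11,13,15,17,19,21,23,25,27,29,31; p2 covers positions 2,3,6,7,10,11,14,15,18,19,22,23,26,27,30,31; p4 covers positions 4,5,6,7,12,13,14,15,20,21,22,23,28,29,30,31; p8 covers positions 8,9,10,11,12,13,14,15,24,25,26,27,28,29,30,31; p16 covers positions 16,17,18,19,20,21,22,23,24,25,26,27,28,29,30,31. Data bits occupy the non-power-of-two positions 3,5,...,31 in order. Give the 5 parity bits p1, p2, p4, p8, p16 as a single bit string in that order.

Place data bits at non-power-of-two positions: b3=1, b5=0, b6=1, b7=1, b9=1, b10=0, b11=1, b12=1, b13=0, b14=1, b15=1, b17=1, b18=1, b19=0, b20=1, b21=0, b22=0, b23=0, b24=1, b25=1, b26=1, b27=1, b28=1, b29=0, b30=1, b31=1.
p1 = XOR of data positions {3,5,7,9,11,13,15,17,19,21,23,25,27,29,31} = 1⊕0⊕1⊕1⊕1⊕0⊕1⊕1⊕0⊕0⊕0⊕1⊕1⊕0⊕1 = 1
p2 = XOR of data positions {3,6,7,10,11,14,15,18,19,22,23,26,27,30,31} = 1⊕1⊕1⊕0⊕1⊕1⊕1⊕1⊕0⊕0⊕0⊕1⊕1⊕1⊕1 = 1
p4 = XOR of data positions {5,6,7,12,13,14,15,20,21,22,23,28,29,30,31} = 0⊕1⊕1⊕1⊕0⊕1⊕1⊕1⊕0⊕0⊕0⊕1⊕0⊕1⊕1 = 1
p8 = XOR of data positions {9,10,11,12,13,14,15,24,25,26,27,28,29,30,31} = 1⊕0⊕1⊕1⊕0⊕1⊕1⊕1⊕1⊕1⊕1⊕1⊕0⊕1⊕1 = 0
p16 = XOR of data positions {17,18,19,20,21,22,23,24,25,26,27,28,29,30,31} = 1⊕1⊕0⊕1⊕0⊕0⊕0⊕1⊕1⊕1⊕1⊕1⊕0⊕1⊕1 = 0
Parity bits p1,p2,p4,p8,p16 = 11100

11100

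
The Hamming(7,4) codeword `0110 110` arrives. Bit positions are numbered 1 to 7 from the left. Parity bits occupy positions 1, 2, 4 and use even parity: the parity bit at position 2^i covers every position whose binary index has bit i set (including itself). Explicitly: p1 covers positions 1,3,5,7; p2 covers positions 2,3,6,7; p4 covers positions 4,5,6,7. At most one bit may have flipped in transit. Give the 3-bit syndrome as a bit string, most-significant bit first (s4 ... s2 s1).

010

s1: b1⊕b3⊕b5⊕b7 = 0⊕1⊕1⊕0 = 0
s2: b2⊕b3⊕b6⊕b7 = 1⊕1⊕1⊕0 = 1
s4: b4⊕b5⊕b6⊕b7 = 0⊕1⊕1⊕0 = 0
Syndrome (s4...s1) = 010 → position 2.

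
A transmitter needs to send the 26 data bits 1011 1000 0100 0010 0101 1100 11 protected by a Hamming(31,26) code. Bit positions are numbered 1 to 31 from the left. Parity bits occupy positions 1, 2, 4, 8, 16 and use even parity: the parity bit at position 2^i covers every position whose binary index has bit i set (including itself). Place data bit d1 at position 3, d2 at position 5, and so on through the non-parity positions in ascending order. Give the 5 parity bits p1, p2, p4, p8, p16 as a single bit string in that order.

11111

Place data bits at non-power-of-two positions: b3=1, b5=0, b6=1, b7=1, b9=1, b10=0, b11=0, b12=0, b13=0, b14=1, b15=0, b17=0, b18=0, b19=0, b20=1, b21=0, b22=0, b23=1, b24=0, b25=1, b26=1, b27=1, b28=0, b29=0, b30=1, b31=1.
p1 = XOR of data positions {3,5,7,9,11,13,15,17,19,21,23,25,27,29,31} = 1⊕0⊕1⊕1⊕0⊕0⊕0⊕0⊕0⊕0⊕1⊕1⊕1⊕0⊕1 = 1
p2 = XOR of data positions {3,6,7,10,11,14,15,18,19,22,23,26,27,30,31} = 1⊕1⊕1⊕0⊕0⊕1⊕0⊕0⊕0⊕0⊕1⊕1⊕1⊕1⊕1 = 1
p4 = XOR of data positions {5,6,7,12,13,14,15,20,21,22,23,28,29,30,31} = 0⊕1⊕1⊕0⊕0⊕1⊕0⊕1⊕0⊕0⊕1⊕0⊕0⊕1⊕1 = 1
p8 = XOR of data positions {9,10,11,12,13,14,15,24,25,26,27,28,29,30,31} = 1⊕0⊕0⊕0⊕0⊕1⊕0⊕0⊕1⊕1⊕1⊕0⊕0⊕1⊕1 = 1
p16 = XOR of data positions {17,18,19,20,21,22,23,24,25,26,27,28,29,30,31} = 0⊕0⊕0⊕1⊕0⊕0⊕1⊕0⊕1⊕1⊕1⊕0⊕0⊕1⊕1 = 1
Parity bits p1,p2,p4,p8,p16 = 11111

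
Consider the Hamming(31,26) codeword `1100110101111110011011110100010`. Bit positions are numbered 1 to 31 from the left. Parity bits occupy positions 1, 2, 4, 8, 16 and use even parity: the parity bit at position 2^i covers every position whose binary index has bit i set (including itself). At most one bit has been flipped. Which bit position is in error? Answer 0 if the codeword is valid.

s1: b1⊕b3⊕b5⊕b7⊕b9⊕b11⊕b13⊕b15⊕b17⊕b19⊕b21⊕b23⊕b25⊕b27⊕b29⊕b31 = 1⊕0⊕1⊕0⊕0⊕1⊕1⊕1⊕0⊕1⊕1⊕1⊕0⊕0⊕0⊕0 = 0
s2: b2⊕b3⊕b6⊕b7⊕b10⊕b11⊕b14⊕b15⊕b18⊕b19⊕b22⊕b23⊕b26⊕b27⊕b30⊕b31 = 1⊕0⊕1⊕0⊕1⊕1⊕1⊕1⊕1⊕1⊕1⊕1⊕1⊕0⊕1⊕0 = 0
s4: b4⊕b5⊕b6⊕b7⊕b12⊕b13⊕b14⊕b15⊕b20⊕b21⊕b22⊕b23⊕b28⊕b29⊕b30⊕b31 = 0⊕1⊕1⊕0⊕1⊕1⊕1⊕1⊕0⊕1⊕1⊕1⊕0⊕0⊕1⊕0 = 0
s8: b8⊕b9⊕b10⊕b11⊕b12⊕b13⊕b14⊕b15⊕b24⊕b25⊕b26⊕b27⊕b28⊕b29⊕b30⊕b31 = 1⊕0⊕1⊕1⊕1⊕1⊕1⊕1⊕1⊕0⊕1⊕0⊕0⊕0⊕1⊕0 = 0
s16: b16⊕b17⊕b18⊕b19⊕b20⊕b21⊕b22⊕b23⊕b24⊕b25⊕b26⊕b27⊕b28⊕b29⊕b30⊕b31 = 0⊕0⊕1⊕1⊕0⊕1⊕1⊕1⊕1⊕0⊕1⊕0⊕0⊕0⊕1⊕0 = 0
Syndrome (s16...s1) = 00000 → position 0 (no error).

0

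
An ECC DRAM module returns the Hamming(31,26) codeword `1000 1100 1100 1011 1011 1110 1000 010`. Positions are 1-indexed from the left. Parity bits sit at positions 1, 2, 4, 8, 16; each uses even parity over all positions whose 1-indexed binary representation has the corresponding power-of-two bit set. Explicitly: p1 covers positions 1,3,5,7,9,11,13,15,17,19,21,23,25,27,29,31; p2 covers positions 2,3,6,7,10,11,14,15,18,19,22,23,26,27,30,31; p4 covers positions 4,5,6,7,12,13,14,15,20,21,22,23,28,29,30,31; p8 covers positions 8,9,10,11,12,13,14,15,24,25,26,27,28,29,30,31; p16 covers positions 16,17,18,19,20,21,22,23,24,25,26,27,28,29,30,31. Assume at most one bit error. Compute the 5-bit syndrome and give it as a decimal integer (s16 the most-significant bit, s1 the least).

22

s1: b1⊕b3⊕b5⊕b7⊕b9⊕b11⊕b13⊕b15⊕b17⊕b19⊕b21⊕b23⊕b25⊕b27⊕b29⊕b31 = 1⊕0⊕1⊕0⊕1⊕0⊕1⊕1⊕1⊕1⊕1⊕1⊕1⊕0⊕0⊕0 = 0
s2: b2⊕b3⊕b6⊕b7⊕b10⊕b11⊕b14⊕b15⊕b18⊕b19⊕b22⊕b23⊕b26⊕b27⊕b30⊕b31 = 0⊕0⊕1⊕0⊕1⊕0⊕0⊕1⊕0⊕1⊕1⊕1⊕0⊕0⊕1⊕0 = 1
s4: b4⊕b5⊕b6⊕b7⊕b12⊕b13⊕b14⊕b15⊕b20⊕b21⊕b22⊕b23⊕b28⊕b29⊕b30⊕b31 = 0⊕1⊕1⊕0⊕0⊕1⊕0⊕1⊕1⊕1⊕1⊕1⊕0⊕0⊕1⊕0 = 1
s8: b8⊕b9⊕b10⊕b11⊕b12⊕b13⊕b14⊕b15⊕b24⊕b25⊕b26⊕b27⊕b28⊕b29⊕b30⊕b31 = 0⊕1⊕1⊕0⊕0⊕1⊕0⊕1⊕0⊕1⊕0⊕0⊕0⊕0⊕1⊕0 = 0
s16: b16⊕b17⊕b18⊕b19⊕b20⊕b21⊕b22⊕b23⊕b24⊕b25⊕b26⊕b27⊕b28⊕b29⊕b30⊕b31 = 1⊕1⊕0⊕1⊕1⊕1⊕1⊕1⊕0⊕1⊕0⊕0⊕0⊕0⊕1⊕0 = 1
Syndrome (s16...s1) = 10110 → position 22.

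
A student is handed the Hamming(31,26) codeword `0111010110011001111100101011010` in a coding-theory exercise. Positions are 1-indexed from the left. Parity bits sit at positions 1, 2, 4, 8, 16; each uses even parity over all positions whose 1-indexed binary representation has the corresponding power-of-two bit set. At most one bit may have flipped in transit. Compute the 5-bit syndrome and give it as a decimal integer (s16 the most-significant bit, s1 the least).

s1: b1⊕b3⊕b5⊕b7⊕b9⊕b11⊕b13⊕b15⊕b17⊕b19⊕b21⊕b23⊕b25⊕b27⊕b29⊕b31 = 0⊕1⊕0⊕0⊕1⊕0⊕1⊕0⊕1⊕1⊕0⊕1⊕1⊕1⊕0⊕0 = 0
s2: b2⊕b3⊕b6⊕b7⊕b10⊕b11⊕b14⊕b15⊕b18⊕b19⊕b22⊕b23⊕b26⊕b27⊕b30⊕b31 = 1⊕1⊕1⊕0⊕0⊕0⊕0⊕0⊕1⊕1⊕0⊕1⊕0⊕1⊕1⊕0 = 0
s4: b4⊕b5⊕b6⊕b7⊕b12⊕b13⊕b14⊕b15⊕b20⊕b21⊕b22⊕b23⊕b28⊕b29⊕b30⊕b31 = 1⊕0⊕1⊕0⊕1⊕1⊕0⊕0⊕1⊕0⊕0⊕1⊕1⊕0⊕1⊕0 = 0
s8: b8⊕b9⊕b10⊕b11⊕b12⊕b13⊕b14⊕b15⊕b24⊕b25⊕b26⊕b27⊕b28⊕b29⊕b30⊕b31 = 1⊕1⊕0⊕0⊕1⊕1⊕0⊕0⊕0⊕1⊕0⊕1⊕1⊕0⊕1⊕0 = 0
s16: b16⊕b17⊕b18⊕b19⊕b20⊕b21⊕b22⊕b23⊕b24⊕b25⊕b26⊕b27⊕b28⊕b29⊕b30⊕b31 = 1⊕1⊕1⊕1⊕1⊕0⊕0⊕1⊕0⊕1⊕0⊕1⊕1⊕0⊕1⊕0 = 0
Syndrome (s16...s1) = 00000 → position 0 (no error).

0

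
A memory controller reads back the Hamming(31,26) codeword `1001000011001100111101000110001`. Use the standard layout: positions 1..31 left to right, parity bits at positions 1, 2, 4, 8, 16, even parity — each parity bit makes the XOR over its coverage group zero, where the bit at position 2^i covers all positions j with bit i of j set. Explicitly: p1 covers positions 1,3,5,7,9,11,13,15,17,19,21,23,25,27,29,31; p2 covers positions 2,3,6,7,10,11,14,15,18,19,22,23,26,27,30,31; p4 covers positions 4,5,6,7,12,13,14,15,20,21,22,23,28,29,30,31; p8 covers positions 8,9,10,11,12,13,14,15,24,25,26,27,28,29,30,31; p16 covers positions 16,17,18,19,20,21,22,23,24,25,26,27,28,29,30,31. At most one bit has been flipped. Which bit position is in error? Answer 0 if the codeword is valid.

9

s1: b1⊕b3⊕b5⊕b7⊕b9⊕b11⊕b13⊕b15⊕b17⊕b19⊕b21⊕b23⊕b25⊕b27⊕b29⊕b31 = 1⊕0⊕0⊕0⊕1⊕0⊕1⊕0⊕1⊕1⊕0⊕0⊕0⊕1⊕0⊕1 = 1
s2: b2⊕b3⊕b6⊕b7⊕b10⊕b11⊕b14⊕b15⊕b18⊕b19⊕b22⊕b23⊕b26⊕b27⊕b30⊕b31 = 0⊕0⊕0⊕0⊕1⊕0⊕1⊕0⊕1⊕1⊕1⊕0⊕1⊕1⊕0⊕1 = 0
s4: b4⊕b5⊕b6⊕b7⊕b12⊕b13⊕b14⊕b15⊕b20⊕b21⊕b22⊕b23⊕b28⊕b29⊕b30⊕b31 = 1⊕0⊕0⊕0⊕0⊕1⊕1⊕0⊕1⊕0⊕1⊕0⊕0⊕0⊕0⊕1 = 0
s8: b8⊕b9⊕b10⊕b11⊕b12⊕b13⊕b14⊕b15⊕b24⊕b25⊕b26⊕b27⊕b28⊕b29⊕b30⊕b31 = 0⊕1⊕1⊕0⊕0⊕1⊕1⊕0⊕0⊕0⊕1⊕1⊕0⊕0⊕0⊕1 = 1
s16: b16⊕b17⊕b18⊕b19⊕b20⊕b21⊕b22⊕b23⊕b24⊕b25⊕b26⊕b27⊕b28⊕b29⊕b30⊕b31 = 0⊕1⊕1⊕1⊕1⊕0⊕1⊕0⊕0⊕0⊕1⊕1⊕0⊕0⊕0⊕1 = 0
Syndrome (s16...s1) = 01001 → position 9.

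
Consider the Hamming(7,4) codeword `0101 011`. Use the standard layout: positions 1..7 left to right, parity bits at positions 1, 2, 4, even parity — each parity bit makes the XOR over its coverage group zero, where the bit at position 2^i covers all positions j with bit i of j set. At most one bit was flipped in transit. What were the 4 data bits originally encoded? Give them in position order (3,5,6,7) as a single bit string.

s1: b1⊕b3⊕b5⊕b7 = 0⊕0⊕0⊕1 = 1
s2: b2⊕b3⊕b6⊕b7 = 1⊕0⊕1⊕1 = 1
s4: b4⊕b5⊕b6⊕b7 = 1⊕0⊕1⊕1 = 1
Syndrome (s4...s1) = 111 → position 7.
Flip bit 7: corrected codeword = 0101010
Data bits at positions 3,5,6,7: 0010

0010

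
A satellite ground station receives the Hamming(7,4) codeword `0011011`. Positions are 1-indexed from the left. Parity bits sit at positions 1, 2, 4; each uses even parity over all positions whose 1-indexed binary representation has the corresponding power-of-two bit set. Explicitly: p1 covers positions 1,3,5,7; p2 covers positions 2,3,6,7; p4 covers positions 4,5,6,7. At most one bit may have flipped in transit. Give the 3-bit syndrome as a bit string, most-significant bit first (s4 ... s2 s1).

s1: b1⊕b3⊕b5⊕b7 = 0⊕1⊕0⊕1 = 0
s2: b2⊕b3⊕b6⊕b7 = 0⊕1⊕1⊕1 = 1
s4: b4⊕b5⊕b6⊕b7 = 1⊕0⊕1⊕1 = 1
Syndrome (s4...s1) = 110 → position 6.

110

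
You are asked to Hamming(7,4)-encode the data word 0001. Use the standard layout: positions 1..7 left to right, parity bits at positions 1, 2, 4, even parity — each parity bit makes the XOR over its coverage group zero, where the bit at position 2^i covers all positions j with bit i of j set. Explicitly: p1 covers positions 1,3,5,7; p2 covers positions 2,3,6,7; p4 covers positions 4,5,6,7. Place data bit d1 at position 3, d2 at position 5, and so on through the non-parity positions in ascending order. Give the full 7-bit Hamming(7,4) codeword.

1101001

Place data bits at non-power-of-two positions: b3=0, b5=0, b6=0, b7=1.
p1 = XOR of data positions {3,5,7} = 0⊕0⊕1 = 1
p2 = XOR of data positions {3,6,7} = 0⊕0⊕1 = 1
p4 = XOR of data positions {5,6,7} = 0⊕0⊕1 = 1
Codeword b1..b7 = 1101001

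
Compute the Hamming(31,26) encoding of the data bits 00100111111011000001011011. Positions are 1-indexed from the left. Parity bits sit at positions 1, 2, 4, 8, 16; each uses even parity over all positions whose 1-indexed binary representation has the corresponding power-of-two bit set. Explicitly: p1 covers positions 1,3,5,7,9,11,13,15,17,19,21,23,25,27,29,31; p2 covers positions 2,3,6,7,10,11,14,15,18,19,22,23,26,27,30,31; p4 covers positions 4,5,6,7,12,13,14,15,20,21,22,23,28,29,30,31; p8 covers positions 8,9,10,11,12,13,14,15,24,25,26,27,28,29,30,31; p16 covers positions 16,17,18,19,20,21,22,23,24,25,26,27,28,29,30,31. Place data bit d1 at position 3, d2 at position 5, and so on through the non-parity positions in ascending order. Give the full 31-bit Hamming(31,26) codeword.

1000010101111111011000001011011

Place data bits at non-power-of-two positions: b3=0, b5=0, b6=1, b7=0, b9=0, b10=1, b11=1, b12=1, b13=1, b14=1, b15=1, b17=0, b18=1, b19=1, b20=0, b21=0, b22=0, b23=0, b24=0, b25=1, b26=0, b27=1, b28=1, b29=0, b30=1, b31=1.
p1 = XOR of data positions {3,5,7,9,11,13,15,17,19,21,23,25,27,29,31} = 0⊕0⊕0⊕0⊕1⊕1⊕1⊕0⊕1⊕0⊕0⊕1⊕1⊕0⊕1 = 1
p2 = XOR of data positions {3,6,7,10,11,14,15,18,19,22,23,26,27,30,31} = 0⊕1⊕0⊕1⊕1⊕1⊕1⊕1⊕1⊕0⊕0⊕0⊕1⊕1⊕1 = 0
p4 = XOR of data positions {5,6,7,12,13,14,15,20,21,22,23,28,29,30,31} = 0⊕1⊕0⊕1⊕1⊕1⊕1⊕0⊕0⊕0⊕0⊕1⊕0⊕1⊕1 = 0
p8 = XOR of data positions {9,10,11,12,13,14,15,24,25,26,27,28,29,30,31} = 0⊕1⊕1⊕1⊕1⊕1⊕1⊕0⊕1⊕0⊕1⊕1⊕0⊕1⊕1 = 1
p16 = XOR of data positions {17,18,19,20,21,22,23,24,25,26,27,28,29,30,31} = 0⊕1⊕1⊕0⊕0⊕0⊕0⊕0⊕1⊕0⊕1⊕1⊕0⊕1⊕1 = 1
Codeword b1..b31 = 1000010101111111011000001011011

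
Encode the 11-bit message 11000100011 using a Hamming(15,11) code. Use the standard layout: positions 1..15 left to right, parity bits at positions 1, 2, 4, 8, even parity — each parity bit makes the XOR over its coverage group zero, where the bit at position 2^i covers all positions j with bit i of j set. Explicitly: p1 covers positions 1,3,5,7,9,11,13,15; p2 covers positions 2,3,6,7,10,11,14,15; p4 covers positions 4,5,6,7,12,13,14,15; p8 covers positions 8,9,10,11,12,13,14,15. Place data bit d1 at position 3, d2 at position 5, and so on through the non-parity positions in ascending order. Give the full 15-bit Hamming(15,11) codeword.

101110010100011

Place data bits at non-power-of-two positions: b3=1, b5=1, b6=0, b7=0, b9=0, b10=1, b11=0, b12=0, b13=0, b14=1, b15=1.
p1 = XOR of data positions {3,5,7,9,11,13,15} = 1⊕1⊕0⊕0⊕0⊕0⊕1 = 1
p2 = XOR of data positions {3,6,7,10,11,14,15} = 1⊕0⊕0⊕1⊕0⊕1⊕1 = 0
p4 = XOR of data positions {5,6,7,12,13,14,15} = 1⊕0⊕0⊕0⊕0⊕1⊕1 = 1
p8 = XOR of data positions {9,10,11,12,13,14,15} = 0⊕1⊕0⊕0⊕0⊕1⊕1 = 1
Codeword b1..b15 = 101110010100011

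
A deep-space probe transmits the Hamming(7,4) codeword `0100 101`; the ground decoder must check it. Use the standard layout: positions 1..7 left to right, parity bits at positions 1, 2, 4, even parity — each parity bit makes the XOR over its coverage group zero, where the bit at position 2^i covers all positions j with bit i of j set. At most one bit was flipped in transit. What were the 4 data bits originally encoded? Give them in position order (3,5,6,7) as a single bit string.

s1: b1⊕b3⊕b5⊕b7 = 0⊕0⊕1⊕1 = 0
s2: b2⊕b3⊕b6⊕b7 = 1⊕0⊕0⊕1 = 0
s4: b4⊕b5⊕b6⊕b7 = 0⊕1⊕0⊕1 = 0
Syndrome (s4...s1) = 000 → position 0 (no error).
No correction needed.
Data bits at positions 3,5,6,7: 0101

0101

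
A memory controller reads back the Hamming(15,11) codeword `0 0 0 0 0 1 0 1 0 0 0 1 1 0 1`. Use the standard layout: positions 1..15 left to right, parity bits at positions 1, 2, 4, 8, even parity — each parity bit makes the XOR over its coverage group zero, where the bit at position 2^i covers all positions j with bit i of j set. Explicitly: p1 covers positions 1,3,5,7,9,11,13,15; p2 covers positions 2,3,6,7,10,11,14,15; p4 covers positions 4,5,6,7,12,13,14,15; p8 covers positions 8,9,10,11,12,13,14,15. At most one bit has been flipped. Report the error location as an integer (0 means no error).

s1: b1⊕b3⊕b5⊕b7⊕b9⊕b11⊕b13⊕b15 = 0⊕0⊕0⊕0⊕0⊕0⊕1⊕1 = 0
s2: b2⊕b3⊕b6⊕b7⊕b10⊕b11⊕b14⊕b15 = 0⊕0⊕1⊕0⊕0⊕0⊕0⊕1 = 0
s4: b4⊕b5⊕b6⊕b7⊕b12⊕b13⊕b14⊕b15 = 0⊕0⊕1⊕0⊕1⊕1⊕0⊕1 = 0
s8: b8⊕b9⊕b10⊕b11⊕b12⊕b13⊕b14⊕b15 = 1⊕0⊕0⊕0⊕1⊕1⊕0⊕1 = 0
Syndrome (s8...s1) = 0000 → position 0 (no error).

0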